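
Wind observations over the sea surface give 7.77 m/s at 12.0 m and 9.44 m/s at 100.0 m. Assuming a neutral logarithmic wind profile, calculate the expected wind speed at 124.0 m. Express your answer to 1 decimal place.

9.6 m/s

Log law: V ∝ ln(z/z₀). From the pair, with r = V₁/V₂ = 0.82309,
ln z₀ = (ln z₁ − r·ln z₂)/(1 − r) = (2.4849 − 0.82309×4.6052)/0.17691 = -7.3800 → z₀ = 0.0006236 m
V₃ = V₁ · ln(z₃/z₀)/ln(z₁/z₀) = 7.77 × 12.2003/9.8649 = 9.6094 m/s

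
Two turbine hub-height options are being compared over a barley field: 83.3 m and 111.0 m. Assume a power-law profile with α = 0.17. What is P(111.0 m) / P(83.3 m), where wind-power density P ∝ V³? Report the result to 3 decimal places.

1.158

Speed ratio: V_B/V_A = (z_B/z_A)^α = (111.0/83.3)^0.17 = (1.3325)^0.17 = 1.05001
Power-density ratio: P_B/P_A = (V_B/V_A)³ = (1.05001)³ = 1.15767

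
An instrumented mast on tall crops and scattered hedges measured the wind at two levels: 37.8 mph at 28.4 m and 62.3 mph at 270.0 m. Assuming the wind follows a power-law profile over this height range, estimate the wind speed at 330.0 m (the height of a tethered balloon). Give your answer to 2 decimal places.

65.14 mph

First find α: α = ln(V₂/V₁)/ln(z₂/z₁) = ln(62.3/37.8)/ln(270.0/28.4) = 0.49965/2.25203 = 0.2219
Extrapolate from 270.0 m to 330.0 m: V₃ = 62.3 × (330.0/270.0)^0.2219 = 62.3 × 1.0455 = 65.1364 mph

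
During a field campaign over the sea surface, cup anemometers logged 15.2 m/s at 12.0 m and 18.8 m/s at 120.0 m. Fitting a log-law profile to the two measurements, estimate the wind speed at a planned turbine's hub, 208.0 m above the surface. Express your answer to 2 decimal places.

Log law: V ∝ ln(z/z₀). From the pair, with r = V₁/V₂ = 0.80851,
ln z₀ = (ln z₁ − r·ln z₂)/(1 − r) = (2.4849 − 0.80851×4.7875)/0.19149 = -7.2371 → z₀ = 0.0007194 m
V₃ = V₁ · ln(z₃/z₀)/ln(z₁/z₀) = 15.2 × 12.5747/9.7220 = 19.6600 m/s

19.66 m/s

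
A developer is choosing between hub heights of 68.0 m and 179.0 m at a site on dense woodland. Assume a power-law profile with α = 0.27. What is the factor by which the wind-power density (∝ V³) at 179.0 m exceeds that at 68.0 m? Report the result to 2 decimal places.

2.19

Speed ratio: V_B/V_A = (z_B/z_A)^α = (179.0/68.0)^0.27 = (2.6324)^0.27 = 1.29865
Power-density ratio: P_B/P_A = (V_B/V_A)³ = (1.29865)³ = 2.19017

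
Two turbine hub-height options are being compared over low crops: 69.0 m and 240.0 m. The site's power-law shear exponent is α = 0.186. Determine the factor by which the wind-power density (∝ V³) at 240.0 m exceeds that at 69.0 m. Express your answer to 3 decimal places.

2.005

Speed ratio: V_B/V_A = (z_B/z_A)^α = (240.0/69.0)^0.186 = (3.4783)^0.186 = 1.26094
Power-density ratio: P_B/P_A = (V_B/V_A)³ = (1.26094)³ = 2.00484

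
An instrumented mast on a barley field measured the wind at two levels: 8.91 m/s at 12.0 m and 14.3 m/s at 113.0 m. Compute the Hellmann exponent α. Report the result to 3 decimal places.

α ≈ 0.211

Power law: V₂/V₁ = (z₂/z₁)^α ⇒ α = ln(V₂/V₁) / ln(z₂/z₁)
α = ln(14.3/8.91) / ln(113.0/12.0) = ln(1.6049) / ln(9.4167)
  = 0.47309 / 2.24248 = 0.21097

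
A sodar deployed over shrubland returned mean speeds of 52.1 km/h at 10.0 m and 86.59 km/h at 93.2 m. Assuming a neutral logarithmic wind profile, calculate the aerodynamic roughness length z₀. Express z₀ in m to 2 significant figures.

z₀ ≈ 0.34 m

Log law: V(z) ∝ ln(z/z₀). With r = V₁/V₂ = 52.1/86.59 = 0.60169,
r · ln(z₂/z₀) = ln(z₁/z₀) ⇒ ln z₀ = (ln z₁ − r·ln z₂)/(1 − r)
ln z₀ = (2.30259 − 0.60169×4.53475) / 0.39831 = -1.0693
z₀ = exp(-1.0693) = 0.3433 m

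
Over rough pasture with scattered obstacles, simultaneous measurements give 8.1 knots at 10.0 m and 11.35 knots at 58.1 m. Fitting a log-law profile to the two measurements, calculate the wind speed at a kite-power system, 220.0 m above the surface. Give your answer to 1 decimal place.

13.8 knots

Log law: V ∝ ln(z/z₀). From the pair, with r = V₁/V₂ = 0.71366,
ln z₀ = (ln z₁ − r·ln z₂)/(1 − r) = (2.3026 − 0.71366×4.0622)/0.28634 = -2.0828 → z₀ = 0.1246 m
V₃ = V₁ · ln(z₃/z₀)/ln(z₁/z₀) = 8.1 × 7.4765/4.3854 = 13.8093 knots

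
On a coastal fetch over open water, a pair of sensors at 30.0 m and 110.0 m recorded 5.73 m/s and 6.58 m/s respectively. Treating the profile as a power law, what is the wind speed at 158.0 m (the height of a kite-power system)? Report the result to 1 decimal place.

6.8 m/s

First find α: α = ln(V₂/V₁)/ln(z₂/z₁) = ln(6.58/5.73)/ln(110.0/30.0) = 0.13832/1.29928 = 0.1065
Extrapolate from 110.0 m to 158.0 m: V₃ = 6.58 × (158.0/110.0)^0.1065 = 6.58 × 1.0393 = 6.8386 m/s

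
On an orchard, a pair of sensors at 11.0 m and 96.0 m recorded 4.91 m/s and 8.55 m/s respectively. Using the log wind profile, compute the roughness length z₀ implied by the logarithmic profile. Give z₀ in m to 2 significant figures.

Log law: V(z) ∝ ln(z/z₀). With r = V₁/V₂ = 4.91/8.55 = 0.57427,
r · ln(z₂/z₀) = ln(z₁/z₀) ⇒ ln z₀ = (ln z₁ − r·ln z₂)/(1 − r)
ln z₀ = (2.39790 − 0.57427×4.56435) / 0.42573 = -0.5244
z₀ = exp(-0.5244) = 0.5919 m

z₀ ≈ 0.59 m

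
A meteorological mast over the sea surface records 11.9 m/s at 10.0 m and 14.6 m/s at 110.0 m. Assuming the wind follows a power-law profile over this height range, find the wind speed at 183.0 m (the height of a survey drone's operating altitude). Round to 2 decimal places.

First find α: α = ln(V₂/V₁)/ln(z₂/z₁) = ln(14.6/11.9)/ln(110.0/10.0) = 0.20448/2.39790 = 0.0853
Extrapolate from 110.0 m to 183.0 m: V₃ = 14.6 × (183.0/110.0)^0.0853 = 14.6 × 1.0444 = 15.2477 m/s

15.25 m/s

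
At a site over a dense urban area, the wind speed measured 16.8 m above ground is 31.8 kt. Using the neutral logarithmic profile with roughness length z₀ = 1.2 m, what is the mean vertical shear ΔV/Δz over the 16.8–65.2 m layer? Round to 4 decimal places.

Log law: V₂ = V₁ · ln(z₂/z₀)/ln(z₁/z₀) = 31.8 × 3.9951/2.6391 = 48.1404 kt
ΔV/Δz = (48.1404 − 31.8)/(65.2 − 16.8) = 16.3404/48.4000 = 0.33761 kt/m

0.3376 kt/m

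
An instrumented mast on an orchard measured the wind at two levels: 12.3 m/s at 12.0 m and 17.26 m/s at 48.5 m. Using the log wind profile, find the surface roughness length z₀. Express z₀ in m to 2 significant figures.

z₀ ≈ 0.38 m

Log law: V(z) ∝ ln(z/z₀). With r = V₁/V₂ = 12.3/17.26 = 0.71263,
r · ln(z₂/z₀) = ln(z₁/z₀) ⇒ ln z₀ = (ln z₁ − r·ln z₂)/(1 − r)
ln z₀ = (2.48491 − 0.71263×3.88156) / 0.28737 = -0.9786
z₀ = exp(-0.9786) = 0.3758 m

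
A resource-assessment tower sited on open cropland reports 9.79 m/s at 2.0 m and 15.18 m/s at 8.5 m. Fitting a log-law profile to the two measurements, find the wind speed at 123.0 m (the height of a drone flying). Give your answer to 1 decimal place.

25.1 m/s

Log law: V ∝ ln(z/z₀). From the pair, with r = V₁/V₂ = 0.64493,
ln z₀ = (ln z₁ − r·ln z₂)/(1 − r) = (0.6931 − 0.64493×2.1401)/0.35507 = -1.9349 → z₀ = 0.1444 m
V₃ = V₁ · ln(z₃/z₀)/ln(z₁/z₀) = 9.79 × 6.7471/2.6281 = 25.1341 m/s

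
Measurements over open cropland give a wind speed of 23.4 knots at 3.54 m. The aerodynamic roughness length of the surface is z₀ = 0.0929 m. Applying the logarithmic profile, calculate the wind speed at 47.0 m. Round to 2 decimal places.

40.02 knots

Log law: V(z) ∝ ln(z/z₀), so V₂/V₁ = ln(z₂/z₀) / ln(z₁/z₀).
ln(47.0/0.0929) = 6.2264, ln(3.54/0.0929) = 3.6404
V₂ = 23.4 × 6.2264/3.6404 = 23.4 × 1.7104 = 40.0228 knots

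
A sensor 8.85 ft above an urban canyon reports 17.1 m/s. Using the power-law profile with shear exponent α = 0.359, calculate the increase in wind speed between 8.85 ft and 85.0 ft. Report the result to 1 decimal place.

Power law: V₂ = V₁ · (z₂/z₁)^α = 17.1 × (9.6045)^0.359 = 38.5216 m/s
ΔV = 38.5216 − 17.1 = 21.4216 m/s

21.4 m/s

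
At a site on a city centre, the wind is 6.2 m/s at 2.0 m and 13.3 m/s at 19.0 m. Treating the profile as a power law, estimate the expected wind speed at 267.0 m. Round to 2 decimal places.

First find α: α = ln(V₂/V₁)/ln(z₂/z₁) = ln(13.3/6.2)/ln(19.0/2.0) = 0.76321/2.25129 = 0.3390
Extrapolate from 19.0 m to 267.0 m: V₃ = 13.3 × (267.0/19.0)^0.3390 = 13.3 × 2.4496 = 32.5803 m/s

32.58 m/s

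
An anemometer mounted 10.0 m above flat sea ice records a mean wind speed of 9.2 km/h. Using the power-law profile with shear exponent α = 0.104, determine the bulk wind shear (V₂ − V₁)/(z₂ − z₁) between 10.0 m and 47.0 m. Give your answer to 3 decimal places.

0.043 km/h/m

Power law: V₂ = V₁ · (z₂/z₁)^α = 9.2 × (4.7000)^0.104 = 10.8065 km/h
ΔV/Δz = (10.8065 − 9.2)/(47.0 − 10.0) = 1.6065/37.0000 = 0.04342 km/h/m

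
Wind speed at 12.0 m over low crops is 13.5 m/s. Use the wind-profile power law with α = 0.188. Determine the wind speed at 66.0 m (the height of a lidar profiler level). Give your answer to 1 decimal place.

18.6 m/s

Power-law profile: V₂ = V₁ · (z₂/z₁)^α
V₂ = 13.5 × (66.0/12.0)^0.188 = 13.5 × (5.5000)^0.188
    = 13.5 × 1.3778 = 18.6004 m/s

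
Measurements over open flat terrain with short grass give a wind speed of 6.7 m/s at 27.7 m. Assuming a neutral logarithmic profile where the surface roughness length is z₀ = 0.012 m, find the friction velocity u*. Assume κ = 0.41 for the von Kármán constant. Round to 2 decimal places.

u* ≈ 0.35 m/s

Log law: V(z) = (u*/κ) · ln(z/z₀) ⇒ u* = κ · V / ln(z/z₀)
u* = 0.41 × 6.7 / ln(27.7/0.012) = 0.41 × 6.7 / 7.7443
   = 2.7470 / 7.7443 = 0.3547 m/s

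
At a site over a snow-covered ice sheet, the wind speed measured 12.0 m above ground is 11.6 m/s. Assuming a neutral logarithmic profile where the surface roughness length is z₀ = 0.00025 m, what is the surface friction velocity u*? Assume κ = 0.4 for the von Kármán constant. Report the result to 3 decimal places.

Log law: V(z) = (u*/κ) · ln(z/z₀) ⇒ u* = κ · V / ln(z/z₀)
u* = 0.4 × 11.6 / ln(12.0/0.00025) = 0.4 × 11.6 / 10.7790
   = 4.6400 / 10.7790 = 0.4305 m/s

u* ≈ 0.430 m/s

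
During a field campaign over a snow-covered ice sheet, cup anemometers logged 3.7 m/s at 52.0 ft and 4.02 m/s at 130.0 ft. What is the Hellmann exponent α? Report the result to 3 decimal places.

Power law: V₂/V₁ = (z₂/z₁)^α ⇒ α = ln(V₂/V₁) / ln(z₂/z₁)
α = ln(4.02/3.7) / ln(130.0/52.0) = ln(1.0865) / ln(2.5000)
  = 0.08295 / 0.91629 = 0.09053

α ≈ 0.091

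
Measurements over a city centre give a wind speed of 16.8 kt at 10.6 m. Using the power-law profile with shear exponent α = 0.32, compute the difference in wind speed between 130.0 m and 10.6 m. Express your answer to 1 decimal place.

Power law: V₂ = V₁ · (z₂/z₁)^α = 16.8 × (12.2642)^0.32 = 37.4691 kt
ΔV = 37.4691 − 16.8 = 20.6691 kt

20.7 kt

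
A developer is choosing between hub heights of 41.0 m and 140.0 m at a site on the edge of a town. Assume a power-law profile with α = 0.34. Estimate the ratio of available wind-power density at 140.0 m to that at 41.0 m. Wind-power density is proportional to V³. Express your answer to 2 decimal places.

Speed ratio: V_B/V_A = (z_B/z_A)^α = (140.0/41.0)^0.34 = (3.4146)^0.34 = 1.51823
Power-density ratio: P_B/P_A = (V_B/V_A)³ = (1.51823)³ = 3.49954

3.50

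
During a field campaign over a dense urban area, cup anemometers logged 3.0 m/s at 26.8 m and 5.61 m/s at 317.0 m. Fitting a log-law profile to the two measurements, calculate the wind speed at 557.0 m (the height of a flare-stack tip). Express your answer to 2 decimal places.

6.21 m/s

Log law: V ∝ ln(z/z₀). From the pair, with r = V₁/V₂ = 0.53476,
ln z₀ = (ln z₁ − r·ln z₂)/(1 − r) = (3.2884 − 0.53476×5.7589)/0.46524 = 0.4487 → z₀ = 1.566 m
V₃ = V₁ · ln(z₃/z₀)/ln(z₁/z₀) = 3.0 × 5.8738/2.8397 = 6.2055 m/s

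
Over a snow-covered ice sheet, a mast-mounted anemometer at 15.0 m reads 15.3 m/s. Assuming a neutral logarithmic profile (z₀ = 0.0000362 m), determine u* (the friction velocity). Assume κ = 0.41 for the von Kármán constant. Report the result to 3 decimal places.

Log law: V(z) = (u*/κ) · ln(z/z₀) ⇒ u* = κ · V / ln(z/z₀)
u* = 0.41 × 15.3 / ln(15.0/0.0000362) = 0.41 × 15.3 / 12.9345
   = 6.2730 / 12.9345 = 0.4850 m/s

u* ≈ 0.485 m/s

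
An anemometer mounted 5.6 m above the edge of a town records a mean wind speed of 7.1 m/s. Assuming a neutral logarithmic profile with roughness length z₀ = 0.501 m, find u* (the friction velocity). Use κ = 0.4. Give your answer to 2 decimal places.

Log law: V(z) = (u*/κ) · ln(z/z₀) ⇒ u* = κ · V / ln(z/z₀)
u* = 0.4 × 7.1 / ln(5.6/0.501) = 0.4 × 7.1 / 2.4139
   = 2.8400 / 2.4139 = 1.1765 m/s

u* ≈ 1.18 m/s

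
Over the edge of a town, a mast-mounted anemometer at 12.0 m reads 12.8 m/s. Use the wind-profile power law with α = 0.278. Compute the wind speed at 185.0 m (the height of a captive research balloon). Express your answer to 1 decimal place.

27.4 m/s

Power-law profile: V₂ = V₁ · (z₂/z₁)^α
V₂ = 12.8 × (185.0/12.0)^0.278 = 12.8 × (15.4167)^0.278
    = 12.8 × 2.1392 = 27.3824 m/s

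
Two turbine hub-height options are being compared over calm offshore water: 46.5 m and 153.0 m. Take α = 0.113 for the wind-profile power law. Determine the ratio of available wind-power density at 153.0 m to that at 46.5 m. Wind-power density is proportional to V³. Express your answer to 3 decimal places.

Speed ratio: V_B/V_A = (z_B/z_A)^α = (153.0/46.5)^0.113 = (3.2903)^0.113 = 1.14406
Power-density ratio: P_B/P_A = (V_B/V_A)³ = (1.14406)³ = 1.49742

1.497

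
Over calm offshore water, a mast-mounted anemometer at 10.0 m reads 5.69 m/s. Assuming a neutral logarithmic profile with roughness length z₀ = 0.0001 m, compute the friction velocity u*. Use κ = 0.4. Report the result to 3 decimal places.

Log law: V(z) = (u*/κ) · ln(z/z₀) ⇒ u* = κ · V / ln(z/z₀)
u* = 0.4 × 5.69 / ln(10.0/0.0001) = 0.4 × 5.69 / 11.5129
   = 2.2760 / 11.5129 = 0.1977 m/s

u* ≈ 0.198 m/s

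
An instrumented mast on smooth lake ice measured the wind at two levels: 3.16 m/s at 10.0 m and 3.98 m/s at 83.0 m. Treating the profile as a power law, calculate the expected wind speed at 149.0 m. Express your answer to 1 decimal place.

4.2 m/s

First find α: α = ln(V₂/V₁)/ln(z₂/z₁) = ln(3.98/3.16)/ln(83.0/10.0) = 0.23071/2.11626 = 0.1090
Extrapolate from 83.0 m to 149.0 m: V₃ = 3.98 × (149.0/83.0)^0.1090 = 3.98 × 1.0659 = 4.2421 m/s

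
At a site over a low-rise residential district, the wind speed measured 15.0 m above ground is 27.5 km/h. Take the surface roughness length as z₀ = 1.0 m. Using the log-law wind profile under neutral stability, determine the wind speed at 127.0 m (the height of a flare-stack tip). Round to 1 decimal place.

49.2 km/h

Log law: V(z) ∝ ln(z/z₀), so V₂/V₁ = ln(z₂/z₀) / ln(z₁/z₀).
ln(127.0/1.0) = 4.8442, ln(15.0/1.0) = 2.7081
V₂ = 27.5 × 4.8442/2.7081 = 27.5 × 1.7888 = 49.1923 km/h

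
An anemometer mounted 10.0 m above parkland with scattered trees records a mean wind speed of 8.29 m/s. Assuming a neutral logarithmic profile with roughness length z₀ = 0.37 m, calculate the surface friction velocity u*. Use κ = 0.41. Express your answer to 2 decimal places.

Log law: V(z) = (u*/κ) · ln(z/z₀) ⇒ u* = κ · V / ln(z/z₀)
u* = 0.41 × 8.29 / ln(10.0/0.37) = 0.41 × 8.29 / 3.2968
   = 3.3989 / 3.2968 = 1.0310 m/s

u* ≈ 1.03 m/s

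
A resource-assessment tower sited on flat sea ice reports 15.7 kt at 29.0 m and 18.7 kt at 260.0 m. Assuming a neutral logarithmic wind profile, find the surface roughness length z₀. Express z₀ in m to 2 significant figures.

Log law: V(z) ∝ ln(z/z₀). With r = V₁/V₂ = 15.7/18.7 = 0.83957,
r · ln(z₂/z₀) = ln(z₁/z₀) ⇒ ln z₀ = (ln z₁ − r·ln z₂)/(1 − r)
ln z₀ = (3.36730 − 0.83957×5.56068) / 0.16043 = -8.1114
z₀ = exp(-8.1114) = 0.0003001 m

z₀ ≈ 0.00030 m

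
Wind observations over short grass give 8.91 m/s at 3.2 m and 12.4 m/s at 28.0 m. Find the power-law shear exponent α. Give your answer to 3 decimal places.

Power law: V₂/V₁ = (z₂/z₁)^α ⇒ α = ln(V₂/V₁) / ln(z₂/z₁)
α = ln(12.4/8.91) / ln(28.0/3.2) = ln(1.3917) / ln(8.7500)
  = 0.33052 / 2.16905 = 0.15238

α ≈ 0.152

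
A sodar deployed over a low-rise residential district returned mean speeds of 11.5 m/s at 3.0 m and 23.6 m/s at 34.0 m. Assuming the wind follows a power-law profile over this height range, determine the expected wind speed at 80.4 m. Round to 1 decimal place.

First find α: α = ln(V₂/V₁)/ln(z₂/z₁) = ln(23.6/11.5)/ln(34.0/3.0) = 0.71890/2.42775 = 0.2961
Extrapolate from 34.0 m to 80.4 m: V₃ = 23.6 × (80.4/34.0)^0.2961 = 23.6 × 1.2903 = 30.4505 m/s

30.5 m/s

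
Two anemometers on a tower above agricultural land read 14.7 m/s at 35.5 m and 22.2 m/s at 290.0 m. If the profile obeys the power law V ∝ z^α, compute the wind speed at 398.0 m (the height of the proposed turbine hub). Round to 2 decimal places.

23.62 m/s

First find α: α = ln(V₂/V₁)/ln(z₂/z₁) = ln(22.2/14.7)/ln(290.0/35.5) = 0.41224/2.10035 = 0.1963
Extrapolate from 290.0 m to 398.0 m: V₃ = 22.2 × (398.0/290.0)^0.1963 = 22.2 × 1.0641 = 23.6231 m/s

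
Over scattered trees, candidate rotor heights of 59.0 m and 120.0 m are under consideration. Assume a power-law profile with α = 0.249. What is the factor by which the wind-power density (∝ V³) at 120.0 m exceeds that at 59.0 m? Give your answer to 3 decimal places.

Speed ratio: V_B/V_A = (z_B/z_A)^α = (120.0/59.0)^0.249 = (2.0339)^0.249 = 1.19337
Power-density ratio: P_B/P_A = (V_B/V_A)³ = (1.19337)³ = 1.69950

1.700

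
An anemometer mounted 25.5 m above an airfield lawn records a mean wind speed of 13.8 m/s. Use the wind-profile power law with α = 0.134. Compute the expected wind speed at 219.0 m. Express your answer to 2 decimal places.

18.41 m/s

Power-law profile: V₂ = V₁ · (z₂/z₁)^α
V₂ = 13.8 × (219.0/25.5)^0.134 = 13.8 × (8.5882)^0.134
    = 13.8 × 1.3340 = 18.4087 m/s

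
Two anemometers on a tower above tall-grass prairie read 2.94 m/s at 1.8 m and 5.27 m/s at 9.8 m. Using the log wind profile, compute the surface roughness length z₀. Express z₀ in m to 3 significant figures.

z₀ ≈ 0.212 m

Log law: V(z) ∝ ln(z/z₀). With r = V₁/V₂ = 2.94/5.27 = 0.55787,
r · ln(z₂/z₀) = ln(z₁/z₀) ⇒ ln z₀ = (ln z₁ − r·ln z₂)/(1 − r)
ln z₀ = (0.58779 − 0.55787×2.28238) / 0.44213 = -1.5505
z₀ = exp(-1.5505) = 0.2122 m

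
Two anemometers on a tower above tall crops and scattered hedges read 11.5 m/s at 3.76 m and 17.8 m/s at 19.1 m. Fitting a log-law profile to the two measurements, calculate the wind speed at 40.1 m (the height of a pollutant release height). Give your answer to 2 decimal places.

Log law: V ∝ ln(z/z₀). From the pair, with r = V₁/V₂ = 0.64607,
ln z₀ = (ln z₁ − r·ln z₂)/(1 − r) = (1.3244 − 0.64607×2.9497)/0.35393 = -1.6423 → z₀ = 0.1935 m
V₃ = V₁ · ln(z₃/z₀)/ln(z₁/z₀) = 11.5 × 5.3337/2.9668 = 20.6750 m/s

20.67 m/s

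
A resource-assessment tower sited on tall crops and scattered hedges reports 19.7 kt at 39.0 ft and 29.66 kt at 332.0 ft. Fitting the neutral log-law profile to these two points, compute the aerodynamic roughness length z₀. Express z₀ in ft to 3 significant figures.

z₀ ≈ 0.564 ft

Log law: V(z) ∝ ln(z/z₀). With r = V₁/V₂ = 19.7/29.66 = 0.66419,
r · ln(z₂/z₀) = ln(z₁/z₀) ⇒ ln z₀ = (ln z₁ − r·ln z₂)/(1 − r)
ln z₀ = (3.66356 − 0.66419×5.80513) / 0.33581 = -0.5723
z₀ = exp(-0.5723) = 0.5642 ft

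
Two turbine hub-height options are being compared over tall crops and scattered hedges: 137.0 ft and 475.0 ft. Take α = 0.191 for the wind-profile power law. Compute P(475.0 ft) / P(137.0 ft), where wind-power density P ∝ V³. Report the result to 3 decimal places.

Speed ratio: V_B/V_A = (z_B/z_A)^α = (475.0/137.0)^0.191 = (3.4672)^0.191 = 1.26805
Power-density ratio: P_B/P_A = (V_B/V_A)³ = (1.26805)³ = 2.03894

2.039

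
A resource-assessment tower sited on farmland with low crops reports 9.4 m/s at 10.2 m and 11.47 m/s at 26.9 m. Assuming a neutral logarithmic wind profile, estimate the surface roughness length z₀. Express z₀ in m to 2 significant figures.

Log law: V(z) ∝ ln(z/z₀). With r = V₁/V₂ = 9.4/11.47 = 0.81953,
r · ln(z₂/z₀) = ln(z₁/z₀) ⇒ ln z₀ = (ln z₁ − r·ln z₂)/(1 − r)
ln z₀ = (2.32239 − 0.81953×3.29213) / 0.18047 = -2.0813
z₀ = exp(-2.0813) = 0.1248 m

z₀ ≈ 0.12 m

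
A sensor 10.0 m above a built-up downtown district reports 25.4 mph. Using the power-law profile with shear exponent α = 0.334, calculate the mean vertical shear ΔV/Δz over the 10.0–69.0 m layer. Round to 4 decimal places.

0.3901 mph/m

Power law: V₂ = V₁ · (z₂/z₁)^α = 25.4 × (6.9000)^0.334 = 48.4183 mph
ΔV/Δz = (48.4183 − 25.4)/(69.0 − 10.0) = 23.0183/59.0000 = 0.39014 mph/m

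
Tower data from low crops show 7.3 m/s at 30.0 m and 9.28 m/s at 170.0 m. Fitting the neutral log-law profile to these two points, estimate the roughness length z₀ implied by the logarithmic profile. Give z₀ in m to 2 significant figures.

Log law: V(z) ∝ ln(z/z₀). With r = V₁/V₂ = 7.3/9.28 = 0.78664,
r · ln(z₂/z₀) = ln(z₁/z₀) ⇒ ln z₀ = (ln z₁ − r·ln z₂)/(1 − r)
ln z₀ = (3.40120 − 0.78664×5.13580) / 0.21336 = -2.9940
z₀ = exp(-2.9940) = 0.05008 m

z₀ ≈ 0.050 m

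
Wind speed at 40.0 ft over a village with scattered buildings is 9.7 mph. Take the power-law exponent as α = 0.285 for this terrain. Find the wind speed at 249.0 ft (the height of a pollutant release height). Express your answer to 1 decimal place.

16.3 mph

Power-law profile: V₂ = V₁ · (z₂/z₁)^α
V₂ = 9.7 × (249.0/40.0)^0.285 = 9.7 × (6.2250)^0.285
    = 9.7 × 1.6840 = 16.3343 mph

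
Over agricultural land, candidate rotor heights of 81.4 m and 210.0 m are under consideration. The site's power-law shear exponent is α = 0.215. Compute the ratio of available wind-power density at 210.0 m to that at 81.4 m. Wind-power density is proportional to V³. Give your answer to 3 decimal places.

Speed ratio: V_B/V_A = (z_B/z_A)^α = (210.0/81.4)^0.215 = (2.5799)^0.215 = 1.22601
Power-density ratio: P_B/P_A = (V_B/V_A)³ = (1.22601)³ = 1.84280

1.843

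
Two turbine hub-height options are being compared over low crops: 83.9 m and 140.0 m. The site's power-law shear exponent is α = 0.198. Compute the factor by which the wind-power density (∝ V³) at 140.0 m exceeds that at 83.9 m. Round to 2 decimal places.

Speed ratio: V_B/V_A = (z_B/z_A)^α = (140.0/83.9)^0.198 = (1.6687)^0.198 = 1.10670
Power-density ratio: P_B/P_A = (V_B/V_A)³ = (1.10670)³ = 1.35546

1.36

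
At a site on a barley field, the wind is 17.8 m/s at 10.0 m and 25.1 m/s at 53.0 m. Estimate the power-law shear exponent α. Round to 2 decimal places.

α ≈ 0.21

Power law: V₂/V₁ = (z₂/z₁)^α ⇒ α = ln(V₂/V₁) / ln(z₂/z₁)
α = ln(25.1/17.8) / ln(53.0/10.0) = ln(1.4101) / ln(5.3000)
  = 0.34367 / 1.66771 = 0.20607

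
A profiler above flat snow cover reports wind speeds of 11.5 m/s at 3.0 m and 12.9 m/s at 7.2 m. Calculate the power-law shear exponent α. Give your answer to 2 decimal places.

Power law: V₂/V₁ = (z₂/z₁)^α ⇒ α = ln(V₂/V₁) / ln(z₂/z₁)
α = ln(12.9/11.5) / ln(7.2/3.0) = ln(1.1217) / ln(2.4000)
  = 0.11488 / 0.87547 = 0.13122

α ≈ 0.13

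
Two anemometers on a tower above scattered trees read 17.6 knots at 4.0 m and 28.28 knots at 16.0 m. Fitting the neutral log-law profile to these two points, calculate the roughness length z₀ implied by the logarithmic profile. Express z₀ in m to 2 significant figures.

z₀ ≈ 0.41 m

Log law: V(z) ∝ ln(z/z₀). With r = V₁/V₂ = 17.6/28.28 = 0.62235,
r · ln(z₂/z₀) = ln(z₁/z₀) ⇒ ln z₀ = (ln z₁ − r·ln z₂)/(1 − r)
ln z₀ = (1.38629 − 0.62235×2.77259) / 0.37765 = -0.8982
z₀ = exp(-0.8982) = 0.4073 m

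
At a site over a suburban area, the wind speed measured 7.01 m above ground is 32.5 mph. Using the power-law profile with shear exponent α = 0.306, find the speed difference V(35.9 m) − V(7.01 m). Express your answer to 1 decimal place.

Power law: V₂ = V₁ · (z₂/z₁)^α = 32.5 × (5.1213)^0.306 = 53.5738 mph
ΔV = 53.5738 − 32.5 = 21.0738 mph

21.1 mph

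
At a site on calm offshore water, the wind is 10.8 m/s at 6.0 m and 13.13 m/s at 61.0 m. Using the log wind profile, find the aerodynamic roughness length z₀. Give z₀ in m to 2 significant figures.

z₀ ≈ 0.00013 m

Log law: V(z) ∝ ln(z/z₀). With r = V₁/V₂ = 10.8/13.13 = 0.82254,
r · ln(z₂/z₀) = ln(z₁/z₀) ⇒ ln z₀ = (ln z₁ − r·ln z₂)/(1 − r)
ln z₀ = (1.79176 − 0.82254×4.11087) / 0.17746 = -8.9578
z₀ = exp(-8.9578) = 0.0001287 m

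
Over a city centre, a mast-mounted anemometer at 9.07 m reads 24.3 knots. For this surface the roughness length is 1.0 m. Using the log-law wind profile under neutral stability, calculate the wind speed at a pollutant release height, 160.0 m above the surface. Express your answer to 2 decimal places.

55.93 knots

Log law: V(z) ∝ ln(z/z₀), so V₂/V₁ = ln(z₂/z₀) / ln(z₁/z₀).
ln(160.0/1.0) = 5.0752, ln(9.07/1.0) = 2.2050
V₂ = 24.3 × 5.0752/2.2050 = 24.3 × 2.3017 = 55.9312 knots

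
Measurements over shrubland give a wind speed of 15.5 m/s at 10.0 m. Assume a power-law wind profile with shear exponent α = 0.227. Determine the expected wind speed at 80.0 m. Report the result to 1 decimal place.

Power-law profile: V₂ = V₁ · (z₂/z₁)^α
V₂ = 15.5 × (80.0/10.0)^0.227 = 15.5 × (8.0000)^0.227
    = 15.5 × 1.6033 = 24.8504 m/s

24.9 m/s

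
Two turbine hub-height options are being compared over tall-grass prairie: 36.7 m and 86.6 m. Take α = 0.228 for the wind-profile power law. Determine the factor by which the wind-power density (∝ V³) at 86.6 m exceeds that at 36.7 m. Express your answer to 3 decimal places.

1.799

Speed ratio: V_B/V_A = (z_B/z_A)^α = (86.6/36.7)^0.228 = (2.3597)^0.228 = 1.21621
Power-density ratio: P_B/P_A = (V_B/V_A)³ = (1.21621)³ = 1.79900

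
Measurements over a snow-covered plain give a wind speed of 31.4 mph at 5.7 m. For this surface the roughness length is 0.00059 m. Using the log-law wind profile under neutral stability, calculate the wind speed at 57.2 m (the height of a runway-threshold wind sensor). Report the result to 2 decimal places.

39.29 mph

Log law: V(z) ∝ ln(z/z₀), so V₂/V₁ = ln(z₂/z₀) / ln(z₁/z₀).
ln(57.2/0.00059) = 11.4819, ln(5.7/0.00059) = 9.1759
V₂ = 31.4 × 11.4819/9.1759 = 31.4 × 1.2513 = 39.2915 mph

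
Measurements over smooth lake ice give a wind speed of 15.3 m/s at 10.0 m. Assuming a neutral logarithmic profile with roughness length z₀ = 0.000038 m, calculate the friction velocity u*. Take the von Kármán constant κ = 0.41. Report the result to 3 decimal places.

Log law: V(z) = (u*/κ) · ln(z/z₀) ⇒ u* = κ · V / ln(z/z₀)
u* = 0.41 × 15.3 / ln(10.0/0.000038) = 0.41 × 15.3 / 12.4805
   = 6.2730 / 12.4805 = 0.5026 m/s

u* ≈ 0.503 m/s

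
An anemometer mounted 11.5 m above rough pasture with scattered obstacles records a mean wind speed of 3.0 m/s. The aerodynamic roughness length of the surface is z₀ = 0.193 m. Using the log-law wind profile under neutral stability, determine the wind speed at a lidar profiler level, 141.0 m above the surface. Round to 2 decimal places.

4.84 m/s

Log law: V(z) ∝ ln(z/z₀), so V₂/V₁ = ln(z₂/z₀) / ln(z₁/z₀).
ln(141.0/0.193) = 6.5938, ln(11.5/0.193) = 4.0874
V₂ = 3.0 × 6.5938/4.0874 = 3.0 × 1.6132 = 4.8396 m/s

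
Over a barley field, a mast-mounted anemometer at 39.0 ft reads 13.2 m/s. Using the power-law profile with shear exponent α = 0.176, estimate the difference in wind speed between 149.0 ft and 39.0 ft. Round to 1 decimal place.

3.5 m/s

Power law: V₂ = V₁ · (z₂/z₁)^α = 13.2 × (3.8205)^0.176 = 16.7120 m/s
ΔV = 16.7120 − 13.2 = 3.5120 m/s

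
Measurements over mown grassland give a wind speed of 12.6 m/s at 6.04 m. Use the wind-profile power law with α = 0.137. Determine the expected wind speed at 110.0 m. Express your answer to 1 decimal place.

Power-law profile: V₂ = V₁ · (z₂/z₁)^α
V₂ = 12.6 × (110.0/6.04)^0.137 = 12.6 × (18.2119)^0.137
    = 12.6 × 1.4882 = 18.7516 m/s

18.8 m/s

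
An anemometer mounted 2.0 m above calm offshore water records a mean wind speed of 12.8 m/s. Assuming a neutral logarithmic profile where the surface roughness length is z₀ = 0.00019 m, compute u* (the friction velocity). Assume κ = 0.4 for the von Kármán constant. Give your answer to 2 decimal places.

u* ≈ 0.55 m/s

Log law: V(z) = (u*/κ) · ln(z/z₀) ⇒ u* = κ · V / ln(z/z₀)
u* = 0.4 × 12.8 / ln(2.0/0.00019) = 0.4 × 12.8 / 9.2616
   = 5.1200 / 9.2616 = 0.5528 m/s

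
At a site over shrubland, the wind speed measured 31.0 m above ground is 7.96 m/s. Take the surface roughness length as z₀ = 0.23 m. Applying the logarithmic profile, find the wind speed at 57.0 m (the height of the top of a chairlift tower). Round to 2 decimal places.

8.95 m/s

Log law: V(z) ∝ ln(z/z₀), so V₂/V₁ = ln(z₂/z₀) / ln(z₁/z₀).
ln(57.0/0.23) = 5.5127, ln(31.0/0.23) = 4.9037
V₂ = 7.96 × 5.5127/4.9037 = 7.96 × 1.1242 = 8.9487 m/s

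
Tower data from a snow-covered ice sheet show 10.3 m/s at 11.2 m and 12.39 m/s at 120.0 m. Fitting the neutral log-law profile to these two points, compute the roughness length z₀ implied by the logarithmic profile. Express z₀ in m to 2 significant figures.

Log law: V(z) ∝ ln(z/z₀). With r = V₁/V₂ = 10.3/12.39 = 0.83132,
r · ln(z₂/z₀) = ln(z₁/z₀) ⇒ ln z₀ = (ln z₁ − r·ln z₂)/(1 − r)
ln z₀ = (2.41591 − 0.83132×4.78749) / 0.16868 = -9.2718
z₀ = exp(-9.2718) = 0.00009404 m

z₀ ≈ 0.000094 m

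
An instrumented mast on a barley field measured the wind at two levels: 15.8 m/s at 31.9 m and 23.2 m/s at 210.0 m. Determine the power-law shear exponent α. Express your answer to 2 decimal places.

α ≈ 0.20

Power law: V₂/V₁ = (z₂/z₁)^α ⇒ α = ln(V₂/V₁) / ln(z₂/z₁)
α = ln(23.2/15.8) / ln(210.0/31.9) = ln(1.4684) / ln(6.5831)
  = 0.38414 / 1.88450 = 0.20384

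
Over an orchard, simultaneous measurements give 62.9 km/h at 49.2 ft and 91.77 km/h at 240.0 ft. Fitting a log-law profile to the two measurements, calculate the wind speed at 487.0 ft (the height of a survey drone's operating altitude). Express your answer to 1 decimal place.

104.7 km/h

Log law: V ∝ ln(z/z₀). From the pair, with r = V₁/V₂ = 0.68541,
ln z₀ = (ln z₁ − r·ln z₂)/(1 − r) = (3.8959 − 0.68541×5.4806)/0.31459 = 0.4432 → z₀ = 1.558 ft
V₃ = V₁ · ln(z₃/z₀)/ln(z₁/z₀) = 62.9 × 5.7451/3.4527 = 104.6611 km/h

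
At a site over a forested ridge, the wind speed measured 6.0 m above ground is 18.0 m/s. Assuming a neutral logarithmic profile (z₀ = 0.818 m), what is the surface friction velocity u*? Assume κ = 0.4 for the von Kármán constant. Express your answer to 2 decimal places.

Log law: V(z) = (u*/κ) · ln(z/z₀) ⇒ u* = κ · V / ln(z/z₀)
u* = 0.4 × 18.0 / ln(6.0/0.818) = 0.4 × 18.0 / 1.9927
   = 7.2000 / 1.9927 = 3.6133 m/s

u* ≈ 3.61 m/s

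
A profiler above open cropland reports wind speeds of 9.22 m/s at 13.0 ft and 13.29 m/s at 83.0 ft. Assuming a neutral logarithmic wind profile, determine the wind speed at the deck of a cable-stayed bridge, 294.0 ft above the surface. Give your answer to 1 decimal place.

Log law: V ∝ ln(z/z₀). From the pair, with r = V₁/V₂ = 0.69375,
ln z₀ = (ln z₁ − r·ln z₂)/(1 − r) = (2.5649 − 0.69375×4.4188)/0.30625 = -1.6348 → z₀ = 0.1950 ft
V₃ = V₁ · ln(z₃/z₀)/ln(z₁/z₀) = 9.22 × 7.3184/4.1997 = 16.0666 m/s

16.1 m/s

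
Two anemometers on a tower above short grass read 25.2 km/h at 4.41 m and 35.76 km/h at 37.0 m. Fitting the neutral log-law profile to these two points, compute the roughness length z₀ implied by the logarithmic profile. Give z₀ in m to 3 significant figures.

z₀ ≈ 0.0275 m

Log law: V(z) ∝ ln(z/z₀). With r = V₁/V₂ = 25.2/35.76 = 0.70470,
r · ln(z₂/z₀) = ln(z₁/z₀) ⇒ ln z₀ = (ln z₁ − r·ln z₂)/(1 − r)
ln z₀ = (1.48387 − 0.70470×3.61092) / 0.29530 = -3.5920
z₀ = exp(-3.5920) = 0.02754 m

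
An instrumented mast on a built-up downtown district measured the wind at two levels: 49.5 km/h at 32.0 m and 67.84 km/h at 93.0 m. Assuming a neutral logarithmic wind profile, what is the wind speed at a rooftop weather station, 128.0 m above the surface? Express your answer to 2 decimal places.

73.33 km/h

Log law: V ∝ ln(z/z₀). From the pair, with r = V₁/V₂ = 0.72966,
ln z₀ = (ln z₁ − r·ln z₂)/(1 − r) = (3.4657 − 0.72966×4.5326)/0.27034 = 0.5863 → z₀ = 1.797 m
V₃ = V₁ · ln(z₃/z₀)/ln(z₁/z₀) = 49.5 × 4.2658/2.8795 = 73.3312 km/h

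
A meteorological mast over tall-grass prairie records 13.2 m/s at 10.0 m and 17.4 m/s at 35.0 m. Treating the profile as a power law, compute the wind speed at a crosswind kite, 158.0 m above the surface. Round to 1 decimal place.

First find α: α = ln(V₂/V₁)/ln(z₂/z₁) = ln(17.4/13.2)/ln(35.0/10.0) = 0.27625/1.25276 = 0.2205
Extrapolate from 35.0 m to 158.0 m: V₃ = 17.4 × (158.0/35.0)^0.2205 = 17.4 × 1.3943 = 24.2603 m/s

24.3 m/s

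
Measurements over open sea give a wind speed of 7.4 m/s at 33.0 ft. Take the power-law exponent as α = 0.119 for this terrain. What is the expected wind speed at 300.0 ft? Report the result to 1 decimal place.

Power-law profile: V₂ = V₁ · (z₂/z₁)^α
V₂ = 7.4 × (300.0/33.0)^0.119 = 7.4 × (9.0909)^0.119
    = 7.4 × 1.3004 = 9.6229 m/s

9.6 m/s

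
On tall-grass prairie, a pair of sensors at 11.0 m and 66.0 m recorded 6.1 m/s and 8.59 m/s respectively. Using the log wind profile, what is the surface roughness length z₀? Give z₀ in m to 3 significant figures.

Log law: V(z) ∝ ln(z/z₀). With r = V₁/V₂ = 6.1/8.59 = 0.71013,
r · ln(z₂/z₀) = ln(z₁/z₀) ⇒ ln z₀ = (ln z₁ − r·ln z₂)/(1 − r)
ln z₀ = (2.39790 − 0.71013×4.18965) / 0.28987 = -1.9916
z₀ = exp(-1.9916) = 0.1365 m

z₀ ≈ 0.136 m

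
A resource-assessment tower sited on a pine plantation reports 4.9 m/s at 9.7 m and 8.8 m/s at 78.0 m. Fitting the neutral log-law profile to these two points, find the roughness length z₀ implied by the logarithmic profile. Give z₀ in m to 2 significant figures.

z₀ ≈ 0.71 m

Log law: V(z) ∝ ln(z/z₀). With r = V₁/V₂ = 4.9/8.8 = 0.55682,
r · ln(z₂/z₀) = ln(z₁/z₀) ⇒ ln z₀ = (ln z₁ − r·ln z₂)/(1 − r)
ln z₀ = (2.27213 − 0.55682×4.35671) / 0.44318 = -0.3470
z₀ = exp(-0.3470) = 0.7068 m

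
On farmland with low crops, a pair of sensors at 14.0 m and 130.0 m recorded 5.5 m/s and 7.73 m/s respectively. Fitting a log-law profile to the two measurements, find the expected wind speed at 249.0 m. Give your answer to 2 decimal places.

8.38 m/s

Log law: V ∝ ln(z/z₀). From the pair, with r = V₁/V₂ = 0.71151,
ln z₀ = (ln z₁ − r·ln z₂)/(1 − r) = (2.6391 − 0.71151×4.8675)/0.28849 = -2.8572 → z₀ = 0.05743 m
V₃ = V₁ · ln(z₃/z₀)/ln(z₁/z₀) = 5.5 × 8.3746/5.4962 = 8.3804 m/s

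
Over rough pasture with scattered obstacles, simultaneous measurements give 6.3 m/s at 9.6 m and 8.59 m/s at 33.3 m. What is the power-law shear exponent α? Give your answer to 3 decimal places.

α ≈ 0.249

Power law: V₂/V₁ = (z₂/z₁)^α ⇒ α = ln(V₂/V₁) / ln(z₂/z₁)
α = ln(8.59/6.3) / ln(33.3/9.6) = ln(1.3635) / ln(3.4688)
  = 0.31005 / 1.24379 = 0.24928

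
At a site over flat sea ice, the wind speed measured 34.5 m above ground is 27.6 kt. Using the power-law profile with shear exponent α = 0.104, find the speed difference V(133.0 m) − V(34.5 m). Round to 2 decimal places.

Power law: V₂ = V₁ · (z₂/z₁)^α = 27.6 × (3.8551)^0.104 = 31.7582 kt
ΔV = 31.7582 − 27.6 = 4.1582 kt

4.16 kt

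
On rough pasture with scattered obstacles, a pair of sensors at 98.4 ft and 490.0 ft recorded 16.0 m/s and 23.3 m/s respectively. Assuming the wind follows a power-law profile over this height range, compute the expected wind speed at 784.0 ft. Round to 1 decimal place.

First find α: α = ln(V₂/V₁)/ln(z₂/z₁) = ln(23.3/16.0)/ln(490.0/98.4) = 0.37586/1.60536 = 0.2341
Extrapolate from 490.0 ft to 784.0 ft: V₃ = 23.3 × (784.0/490.0)^0.2341 = 23.3 × 1.1163 = 26.0104 m/s

26.0 m/s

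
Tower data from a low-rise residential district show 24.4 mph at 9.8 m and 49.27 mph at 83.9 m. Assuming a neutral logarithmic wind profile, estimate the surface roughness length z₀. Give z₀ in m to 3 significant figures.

Log law: V(z) ∝ ln(z/z₀). With r = V₁/V₂ = 24.4/49.27 = 0.49523,
r · ln(z₂/z₀) = ln(z₁/z₀) ⇒ ln z₀ = (ln z₁ − r·ln z₂)/(1 − r)
ln z₀ = (2.28238 − 0.49523×4.42963) / 0.50477 = 0.1757
z₀ = exp(0.1757) = 1.192 m

z₀ ≈ 1.19 m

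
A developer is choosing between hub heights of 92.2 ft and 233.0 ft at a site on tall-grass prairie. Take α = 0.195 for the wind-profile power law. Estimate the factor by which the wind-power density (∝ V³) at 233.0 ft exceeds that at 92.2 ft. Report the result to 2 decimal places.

1.72

Speed ratio: V_B/V_A = (z_B/z_A)^α = (233.0/92.2)^0.195 = (2.5271)^0.195 = 1.19815
Power-density ratio: P_B/P_A = (V_B/V_A)³ = (1.19815)³ = 1.72003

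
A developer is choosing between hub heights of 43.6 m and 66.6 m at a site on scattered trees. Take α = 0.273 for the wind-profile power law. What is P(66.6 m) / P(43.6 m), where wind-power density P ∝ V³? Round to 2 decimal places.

Speed ratio: V_B/V_A = (z_B/z_A)^α = (66.6/43.6)^0.273 = (1.5275)^0.273 = 1.12261
Power-density ratio: P_B/P_A = (V_B/V_A)³ = (1.12261)³ = 1.41477

1.41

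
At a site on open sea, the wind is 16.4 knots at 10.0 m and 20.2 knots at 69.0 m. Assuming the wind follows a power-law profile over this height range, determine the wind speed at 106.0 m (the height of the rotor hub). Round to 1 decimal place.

21.2 knots

First find α: α = ln(V₂/V₁)/ln(z₂/z₁) = ln(20.2/16.4)/ln(69.0/10.0) = 0.20840/1.93152 = 0.1079
Extrapolate from 69.0 m to 106.0 m: V₃ = 20.2 × (106.0/69.0)^0.1079 = 20.2 × 1.0474 = 21.1577 knots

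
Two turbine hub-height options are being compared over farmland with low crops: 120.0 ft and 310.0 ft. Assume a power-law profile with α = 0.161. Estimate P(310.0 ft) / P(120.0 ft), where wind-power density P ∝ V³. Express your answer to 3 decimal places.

1.582

Speed ratio: V_B/V_A = (z_B/z_A)^α = (310.0/120.0)^0.161 = (2.5833)^0.161 = 1.16509
Power-density ratio: P_B/P_A = (V_B/V_A)³ = (1.16509)³ = 1.58155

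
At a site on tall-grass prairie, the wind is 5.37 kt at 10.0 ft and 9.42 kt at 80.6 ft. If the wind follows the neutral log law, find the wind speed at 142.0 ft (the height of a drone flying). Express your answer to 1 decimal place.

Log law: V ∝ ln(z/z₀). From the pair, with r = V₁/V₂ = 0.57006,
ln z₀ = (ln z₁ − r·ln z₂)/(1 − r) = (2.3026 − 0.57006×4.3895)/0.42994 = -0.4645 → z₀ = 0.6284 ft
V₃ = V₁ · ln(z₃/z₀)/ln(z₁/z₀) = 5.37 × 5.4203/2.7671 = 10.5191 kt

10.5 kt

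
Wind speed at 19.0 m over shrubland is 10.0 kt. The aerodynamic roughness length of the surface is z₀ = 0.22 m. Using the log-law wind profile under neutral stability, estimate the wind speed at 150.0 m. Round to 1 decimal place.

Log law: V(z) ∝ ln(z/z₀), so V₂/V₁ = ln(z₂/z₀) / ln(z₁/z₀).
ln(150.0/0.22) = 6.5248, ln(19.0/0.22) = 4.4586
V₂ = 10.0 × 6.5248/4.4586 = 10.0 × 1.4634 = 14.6342 kt

14.6 kt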